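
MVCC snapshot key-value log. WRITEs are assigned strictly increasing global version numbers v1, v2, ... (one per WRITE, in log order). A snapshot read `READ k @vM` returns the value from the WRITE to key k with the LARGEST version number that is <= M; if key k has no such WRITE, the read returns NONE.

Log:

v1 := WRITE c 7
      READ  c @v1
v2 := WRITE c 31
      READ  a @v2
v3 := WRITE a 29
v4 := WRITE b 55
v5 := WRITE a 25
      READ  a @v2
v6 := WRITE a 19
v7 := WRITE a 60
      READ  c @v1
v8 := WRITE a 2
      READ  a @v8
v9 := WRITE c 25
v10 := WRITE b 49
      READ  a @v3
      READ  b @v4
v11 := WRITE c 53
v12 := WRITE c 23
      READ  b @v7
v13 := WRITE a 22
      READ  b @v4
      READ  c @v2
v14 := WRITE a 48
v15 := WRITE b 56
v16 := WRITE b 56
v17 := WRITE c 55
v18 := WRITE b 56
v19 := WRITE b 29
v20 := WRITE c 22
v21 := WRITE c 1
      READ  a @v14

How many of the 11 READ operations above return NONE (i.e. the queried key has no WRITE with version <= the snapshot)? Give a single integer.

v1: WRITE c=7  (c history now [(1, 7)])
READ c @v1: history=[(1, 7)] -> pick v1 -> 7
v2: WRITE c=31  (c history now [(1, 7), (2, 31)])
READ a @v2: history=[] -> no version <= 2 -> NONE
v3: WRITE a=29  (a history now [(3, 29)])
v4: WRITE b=55  (b history now [(4, 55)])
v5: WRITE a=25  (a history now [(3, 29), (5, 25)])
READ a @v2: history=[(3, 29), (5, 25)] -> no version <= 2 -> NONE
v6: WRITE a=19  (a history now [(3, 29), (5, 25), (6, 19)])
v7: WRITE a=60  (a history now [(3, 29), (5, 25), (6, 19), (7, 60)])
READ c @v1: history=[(1, 7), (2, 31)] -> pick v1 -> 7
v8: WRITE a=2  (a history now [(3, 29), (5, 25), (6, 19), (7, 60), (8, 2)])
READ a @v8: history=[(3, 29), (5, 25), (6, 19), (7, 60), (8, 2)] -> pick v8 -> 2
v9: WRITE c=25  (c history now [(1, 7), (2, 31), (9, 25)])
v10: WRITE b=49  (b history now [(4, 55), (10, 49)])
READ a @v3: history=[(3, 29), (5, 25), (6, 19), (7, 60), (8, 2)] -> pick v3 -> 29
READ b @v4: history=[(4, 55), (10, 49)] -> pick v4 -> 55
v11: WRITE c=53  (c history now [(1, 7), (2, 31), (9, 25), (11, 53)])
v12: WRITE c=23  (c history now [(1, 7), (2, 31), (9, 25), (11, 53), (12, 23)])
READ b @v7: history=[(4, 55), (10, 49)] -> pick v4 -> 55
v13: WRITE a=22  (a history now [(3, 29), (5, 25), (6, 19), (7, 60), (8, 2), (13, 22)])
READ b @v4: history=[(4, 55), (10, 49)] -> pick v4 -> 55
READ c @v2: history=[(1, 7), (2, 31), (9, 25), (11, 53), (12, 23)] -> pick v2 -> 31
v14: WRITE a=48  (a history now [(3, 29), (5, 25), (6, 19), (7, 60), (8, 2), (13, 22), (14, 48)])
v15: WRITE b=56  (b history now [(4, 55), (10, 49), (15, 56)])
v16: WRITE b=56  (b history now [(4, 55), (10, 49), (15, 56), (16, 56)])
v17: WRITE c=55  (c history now [(1, 7), (2, 31), (9, 25), (11, 53), (12, 23), (17, 55)])
v18: WRITE b=56  (b history now [(4, 55), (10, 49), (15, 56), (16, 56), (18, 56)])
v19: WRITE b=29  (b history now [(4, 55), (10, 49), (15, 56), (16, 56), (18, 56), (19, 29)])
v20: WRITE c=22  (c history now [(1, 7), (2, 31), (9, 25), (11, 53), (12, 23), (17, 55), (20, 22)])
v21: WRITE c=1  (c history now [(1, 7), (2, 31), (9, 25), (11, 53), (12, 23), (17, 55), (20, 22), (21, 1)])
READ a @v14: history=[(3, 29), (5, 25), (6, 19), (7, 60), (8, 2), (13, 22), (14, 48)] -> pick v14 -> 48
Read results in order: ['7', 'NONE', 'NONE', '7', '2', '29', '55', '55', '55', '31', '48']
NONE count = 2

Answer: 2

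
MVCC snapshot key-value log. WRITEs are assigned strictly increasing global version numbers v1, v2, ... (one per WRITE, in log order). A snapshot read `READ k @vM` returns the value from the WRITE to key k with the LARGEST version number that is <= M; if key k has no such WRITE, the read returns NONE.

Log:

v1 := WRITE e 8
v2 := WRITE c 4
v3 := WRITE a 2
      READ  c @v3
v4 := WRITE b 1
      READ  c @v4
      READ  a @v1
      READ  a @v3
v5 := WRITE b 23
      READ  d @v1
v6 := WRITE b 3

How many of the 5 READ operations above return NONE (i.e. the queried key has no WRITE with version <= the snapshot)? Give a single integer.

Answer: 2

Derivation:
v1: WRITE e=8  (e history now [(1, 8)])
v2: WRITE c=4  (c history now [(2, 4)])
v3: WRITE a=2  (a history now [(3, 2)])
READ c @v3: history=[(2, 4)] -> pick v2 -> 4
v4: WRITE b=1  (b history now [(4, 1)])
READ c @v4: history=[(2, 4)] -> pick v2 -> 4
READ a @v1: history=[(3, 2)] -> no version <= 1 -> NONE
READ a @v3: history=[(3, 2)] -> pick v3 -> 2
v5: WRITE b=23  (b history now [(4, 1), (5, 23)])
READ d @v1: history=[] -> no version <= 1 -> NONE
v6: WRITE b=3  (b history now [(4, 1), (5, 23), (6, 3)])
Read results in order: ['4', '4', 'NONE', '2', 'NONE']
NONE count = 2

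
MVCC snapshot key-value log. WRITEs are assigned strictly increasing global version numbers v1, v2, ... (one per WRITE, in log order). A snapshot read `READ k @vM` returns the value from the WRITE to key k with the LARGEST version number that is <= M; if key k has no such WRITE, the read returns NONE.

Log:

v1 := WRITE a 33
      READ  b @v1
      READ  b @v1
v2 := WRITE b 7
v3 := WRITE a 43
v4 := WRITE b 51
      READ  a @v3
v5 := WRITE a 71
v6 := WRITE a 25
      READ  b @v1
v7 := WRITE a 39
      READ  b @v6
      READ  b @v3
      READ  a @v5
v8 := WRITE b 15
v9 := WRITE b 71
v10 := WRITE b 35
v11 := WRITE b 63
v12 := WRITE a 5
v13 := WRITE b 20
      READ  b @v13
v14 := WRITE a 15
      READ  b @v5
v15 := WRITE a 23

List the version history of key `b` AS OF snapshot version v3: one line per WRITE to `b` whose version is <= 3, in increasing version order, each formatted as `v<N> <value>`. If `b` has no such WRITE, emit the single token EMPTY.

Scan writes for key=b with version <= 3:
  v1 WRITE a 33 -> skip
  v2 WRITE b 7 -> keep
  v3 WRITE a 43 -> skip
  v4 WRITE b 51 -> drop (> snap)
  v5 WRITE a 71 -> skip
  v6 WRITE a 25 -> skip
  v7 WRITE a 39 -> skip
  v8 WRITE b 15 -> drop (> snap)
  v9 WRITE b 71 -> drop (> snap)
  v10 WRITE b 35 -> drop (> snap)
  v11 WRITE b 63 -> drop (> snap)
  v12 WRITE a 5 -> skip
  v13 WRITE b 20 -> drop (> snap)
  v14 WRITE a 15 -> skip
  v15 WRITE a 23 -> skip
Collected: [(2, 7)]

Answer: v2 7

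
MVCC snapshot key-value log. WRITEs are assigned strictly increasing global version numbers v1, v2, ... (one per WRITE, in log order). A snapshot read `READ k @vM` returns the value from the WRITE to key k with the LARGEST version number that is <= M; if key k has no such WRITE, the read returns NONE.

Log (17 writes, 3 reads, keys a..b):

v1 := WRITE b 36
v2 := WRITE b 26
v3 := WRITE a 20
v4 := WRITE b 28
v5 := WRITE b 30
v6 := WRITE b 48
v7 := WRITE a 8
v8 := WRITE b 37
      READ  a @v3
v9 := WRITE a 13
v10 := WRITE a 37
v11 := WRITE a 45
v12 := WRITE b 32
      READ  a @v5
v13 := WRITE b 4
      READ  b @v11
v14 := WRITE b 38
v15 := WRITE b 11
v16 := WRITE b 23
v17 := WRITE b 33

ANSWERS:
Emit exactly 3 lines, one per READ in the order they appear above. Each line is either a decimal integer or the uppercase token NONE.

Answer: 20
20
37

Derivation:
v1: WRITE b=36  (b history now [(1, 36)])
v2: WRITE b=26  (b history now [(1, 36), (2, 26)])
v3: WRITE a=20  (a history now [(3, 20)])
v4: WRITE b=28  (b history now [(1, 36), (2, 26), (4, 28)])
v5: WRITE b=30  (b history now [(1, 36), (2, 26), (4, 28), (5, 30)])
v6: WRITE b=48  (b history now [(1, 36), (2, 26), (4, 28), (5, 30), (6, 48)])
v7: WRITE a=8  (a history now [(3, 20), (7, 8)])
v8: WRITE b=37  (b history now [(1, 36), (2, 26), (4, 28), (5, 30), (6, 48), (8, 37)])
READ a @v3: history=[(3, 20), (7, 8)] -> pick v3 -> 20
v9: WRITE a=13  (a history now [(3, 20), (7, 8), (9, 13)])
v10: WRITE a=37  (a history now [(3, 20), (7, 8), (9, 13), (10, 37)])
v11: WRITE a=45  (a history now [(3, 20), (7, 8), (9, 13), (10, 37), (11, 45)])
v12: WRITE b=32  (b history now [(1, 36), (2, 26), (4, 28), (5, 30), (6, 48), (8, 37), (12, 32)])
READ a @v5: history=[(3, 20), (7, 8), (9, 13), (10, 37), (11, 45)] -> pick v3 -> 20
v13: WRITE b=4  (b history now [(1, 36), (2, 26), (4, 28), (5, 30), (6, 48), (8, 37), (12, 32), (13, 4)])
READ b @v11: history=[(1, 36), (2, 26), (4, 28), (5, 30), (6, 48), (8, 37), (12, 32), (13, 4)] -> pick v8 -> 37
v14: WRITE b=38  (b history now [(1, 36), (2, 26), (4, 28), (5, 30), (6, 48), (8, 37), (12, 32), (13, 4), (14, 38)])
v15: WRITE b=11  (b history now [(1, 36), (2, 26), (4, 28), (5, 30), (6, 48), (8, 37), (12, 32), (13, 4), (14, 38), (15, 11)])
v16: WRITE b=23  (b history now [(1, 36), (2, 26), (4, 28), (5, 30), (6, 48), (8, 37), (12, 32), (13, 4), (14, 38), (15, 11), (16, 23)])
v17: WRITE b=33  (b history now [(1, 36), (2, 26), (4, 28), (5, 30), (6, 48), (8, 37), (12, 32), (13, 4), (14, 38), (15, 11), (16, 23), (17, 33)])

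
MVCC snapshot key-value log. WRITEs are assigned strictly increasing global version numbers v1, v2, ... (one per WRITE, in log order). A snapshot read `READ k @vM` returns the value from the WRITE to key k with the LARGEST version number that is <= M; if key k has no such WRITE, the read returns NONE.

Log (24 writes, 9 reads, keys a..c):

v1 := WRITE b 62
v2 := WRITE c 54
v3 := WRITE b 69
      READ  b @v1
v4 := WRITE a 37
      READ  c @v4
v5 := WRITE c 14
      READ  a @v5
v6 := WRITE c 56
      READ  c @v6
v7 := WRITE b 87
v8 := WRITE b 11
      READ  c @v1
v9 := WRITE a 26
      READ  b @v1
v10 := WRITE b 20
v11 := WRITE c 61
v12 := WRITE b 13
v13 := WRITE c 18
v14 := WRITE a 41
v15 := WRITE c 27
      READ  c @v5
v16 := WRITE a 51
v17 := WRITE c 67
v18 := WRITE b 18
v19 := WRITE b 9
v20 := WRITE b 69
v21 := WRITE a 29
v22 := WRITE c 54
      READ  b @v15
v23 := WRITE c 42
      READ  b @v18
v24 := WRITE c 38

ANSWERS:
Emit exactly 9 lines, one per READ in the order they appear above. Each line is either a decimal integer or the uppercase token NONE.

Answer: 62
54
37
56
NONE
62
14
13
18

Derivation:
v1: WRITE b=62  (b history now [(1, 62)])
v2: WRITE c=54  (c history now [(2, 54)])
v3: WRITE b=69  (b history now [(1, 62), (3, 69)])
READ b @v1: history=[(1, 62), (3, 69)] -> pick v1 -> 62
v4: WRITE a=37  (a history now [(4, 37)])
READ c @v4: history=[(2, 54)] -> pick v2 -> 54
v5: WRITE c=14  (c history now [(2, 54), (5, 14)])
READ a @v5: history=[(4, 37)] -> pick v4 -> 37
v6: WRITE c=56  (c history now [(2, 54), (5, 14), (6, 56)])
READ c @v6: history=[(2, 54), (5, 14), (6, 56)] -> pick v6 -> 56
v7: WRITE b=87  (b history now [(1, 62), (3, 69), (7, 87)])
v8: WRITE b=11  (b history now [(1, 62), (3, 69), (7, 87), (8, 11)])
READ c @v1: history=[(2, 54), (5, 14), (6, 56)] -> no version <= 1 -> NONE
v9: WRITE a=26  (a history now [(4, 37), (9, 26)])
READ b @v1: history=[(1, 62), (3, 69), (7, 87), (8, 11)] -> pick v1 -> 62
v10: WRITE b=20  (b history now [(1, 62), (3, 69), (7, 87), (8, 11), (10, 20)])
v11: WRITE c=61  (c history now [(2, 54), (5, 14), (6, 56), (11, 61)])
v12: WRITE b=13  (b history now [(1, 62), (3, 69), (7, 87), (8, 11), (10, 20), (12, 13)])
v13: WRITE c=18  (c history now [(2, 54), (5, 14), (6, 56), (11, 61), (13, 18)])
v14: WRITE a=41  (a history now [(4, 37), (9, 26), (14, 41)])
v15: WRITE c=27  (c history now [(2, 54), (5, 14), (6, 56), (11, 61), (13, 18), (15, 27)])
READ c @v5: history=[(2, 54), (5, 14), (6, 56), (11, 61), (13, 18), (15, 27)] -> pick v5 -> 14
v16: WRITE a=51  (a history now [(4, 37), (9, 26), (14, 41), (16, 51)])
v17: WRITE c=67  (c history now [(2, 54), (5, 14), (6, 56), (11, 61), (13, 18), (15, 27), (17, 67)])
v18: WRITE b=18  (b history now [(1, 62), (3, 69), (7, 87), (8, 11), (10, 20), (12, 13), (18, 18)])
v19: WRITE b=9  (b history now [(1, 62), (3, 69), (7, 87), (8, 11), (10, 20), (12, 13), (18, 18), (19, 9)])
v20: WRITE b=69  (b history now [(1, 62), (3, 69), (7, 87), (8, 11), (10, 20), (12, 13), (18, 18), (19, 9), (20, 69)])
v21: WRITE a=29  (a history now [(4, 37), (9, 26), (14, 41), (16, 51), (21, 29)])
v22: WRITE c=54  (c history now [(2, 54), (5, 14), (6, 56), (11, 61), (13, 18), (15, 27), (17, 67), (22, 54)])
READ b @v15: history=[(1, 62), (3, 69), (7, 87), (8, 11), (10, 20), (12, 13), (18, 18), (19, 9), (20, 69)] -> pick v12 -> 13
v23: WRITE c=42  (c history now [(2, 54), (5, 14), (6, 56), (11, 61), (13, 18), (15, 27), (17, 67), (22, 54), (23, 42)])
READ b @v18: history=[(1, 62), (3, 69), (7, 87), (8, 11), (10, 20), (12, 13), (18, 18), (19, 9), (20, 69)] -> pick v18 -> 18
v24: WRITE c=38  (c history now [(2, 54), (5, 14), (6, 56), (11, 61), (13, 18), (15, 27), (17, 67), (22, 54), (23, 42), (24, 38)])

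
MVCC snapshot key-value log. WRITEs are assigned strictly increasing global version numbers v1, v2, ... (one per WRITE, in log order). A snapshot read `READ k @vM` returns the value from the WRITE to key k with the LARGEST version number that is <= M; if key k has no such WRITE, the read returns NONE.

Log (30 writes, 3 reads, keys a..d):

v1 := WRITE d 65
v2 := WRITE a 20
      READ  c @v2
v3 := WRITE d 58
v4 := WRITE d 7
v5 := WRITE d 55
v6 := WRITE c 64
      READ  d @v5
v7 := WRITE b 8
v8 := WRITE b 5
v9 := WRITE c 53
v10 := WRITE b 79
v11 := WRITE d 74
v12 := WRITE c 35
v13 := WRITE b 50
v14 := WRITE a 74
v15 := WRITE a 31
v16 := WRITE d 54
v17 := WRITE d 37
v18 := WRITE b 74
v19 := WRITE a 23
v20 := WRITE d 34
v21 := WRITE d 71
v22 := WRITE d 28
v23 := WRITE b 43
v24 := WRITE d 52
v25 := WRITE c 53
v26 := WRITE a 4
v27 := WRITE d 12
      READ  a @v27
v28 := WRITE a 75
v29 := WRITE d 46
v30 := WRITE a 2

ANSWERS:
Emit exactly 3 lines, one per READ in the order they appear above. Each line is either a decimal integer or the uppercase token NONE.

v1: WRITE d=65  (d history now [(1, 65)])
v2: WRITE a=20  (a history now [(2, 20)])
READ c @v2: history=[] -> no version <= 2 -> NONE
v3: WRITE d=58  (d history now [(1, 65), (3, 58)])
v4: WRITE d=7  (d history now [(1, 65), (3, 58), (4, 7)])
v5: WRITE d=55  (d history now [(1, 65), (3, 58), (4, 7), (5, 55)])
v6: WRITE c=64  (c history now [(6, 64)])
READ d @v5: history=[(1, 65), (3, 58), (4, 7), (5, 55)] -> pick v5 -> 55
v7: WRITE b=8  (b history now [(7, 8)])
v8: WRITE b=5  (b history now [(7, 8), (8, 5)])
v9: WRITE c=53  (c history now [(6, 64), (9, 53)])
v10: WRITE b=79  (b history now [(7, 8), (8, 5), (10, 79)])
v11: WRITE d=74  (d history now [(1, 65), (3, 58), (4, 7), (5, 55), (11, 74)])
v12: WRITE c=35  (c history now [(6, 64), (9, 53), (12, 35)])
v13: WRITE b=50  (b history now [(7, 8), (8, 5), (10, 79), (13, 50)])
v14: WRITE a=74  (a history now [(2, 20), (14, 74)])
v15: WRITE a=31  (a history now [(2, 20), (14, 74), (15, 31)])
v16: WRITE d=54  (d history now [(1, 65), (3, 58), (4, 7), (5, 55), (11, 74), (16, 54)])
v17: WRITE d=37  (d history now [(1, 65), (3, 58), (4, 7), (5, 55), (11, 74), (16, 54), (17, 37)])
v18: WRITE b=74  (b history now [(7, 8), (8, 5), (10, 79), (13, 50), (18, 74)])
v19: WRITE a=23  (a history now [(2, 20), (14, 74), (15, 31), (19, 23)])
v20: WRITE d=34  (d history now [(1, 65), (3, 58), (4, 7), (5, 55), (11, 74), (16, 54), (17, 37), (20, 34)])
v21: WRITE d=71  (d history now [(1, 65), (3, 58), (4, 7), (5, 55), (11, 74), (16, 54), (17, 37), (20, 34), (21, 71)])
v22: WRITE d=28  (d history now [(1, 65), (3, 58), (4, 7), (5, 55), (11, 74), (16, 54), (17, 37), (20, 34), (21, 71), (22, 28)])
v23: WRITE b=43  (b history now [(7, 8), (8, 5), (10, 79), (13, 50), (18, 74), (23, 43)])
v24: WRITE d=52  (d history now [(1, 65), (3, 58), (4, 7), (5, 55), (11, 74), (16, 54), (17, 37), (20, 34), (21, 71), (22, 28), (24, 52)])
v25: WRITE c=53  (c history now [(6, 64), (9, 53), (12, 35), (25, 53)])
v26: WRITE a=4  (a history now [(2, 20), (14, 74), (15, 31), (19, 23), (26, 4)])
v27: WRITE d=12  (d history now [(1, 65), (3, 58), (4, 7), (5, 55), (11, 74), (16, 54), (17, 37), (20, 34), (21, 71), (22, 28), (24, 52), (27, 12)])
READ a @v27: history=[(2, 20), (14, 74), (15, 31), (19, 23), (26, 4)] -> pick v26 -> 4
v28: WRITE a=75  (a history now [(2, 20), (14, 74), (15, 31), (19, 23), (26, 4), (28, 75)])
v29: WRITE d=46  (d history now [(1, 65), (3, 58), (4, 7), (5, 55), (11, 74), (16, 54), (17, 37), (20, 34), (21, 71), (22, 28), (24, 52), (27, 12), (29, 46)])
v30: WRITE a=2  (a history now [(2, 20), (14, 74), (15, 31), (19, 23), (26, 4), (28, 75), (30, 2)])

Answer: NONE
55
4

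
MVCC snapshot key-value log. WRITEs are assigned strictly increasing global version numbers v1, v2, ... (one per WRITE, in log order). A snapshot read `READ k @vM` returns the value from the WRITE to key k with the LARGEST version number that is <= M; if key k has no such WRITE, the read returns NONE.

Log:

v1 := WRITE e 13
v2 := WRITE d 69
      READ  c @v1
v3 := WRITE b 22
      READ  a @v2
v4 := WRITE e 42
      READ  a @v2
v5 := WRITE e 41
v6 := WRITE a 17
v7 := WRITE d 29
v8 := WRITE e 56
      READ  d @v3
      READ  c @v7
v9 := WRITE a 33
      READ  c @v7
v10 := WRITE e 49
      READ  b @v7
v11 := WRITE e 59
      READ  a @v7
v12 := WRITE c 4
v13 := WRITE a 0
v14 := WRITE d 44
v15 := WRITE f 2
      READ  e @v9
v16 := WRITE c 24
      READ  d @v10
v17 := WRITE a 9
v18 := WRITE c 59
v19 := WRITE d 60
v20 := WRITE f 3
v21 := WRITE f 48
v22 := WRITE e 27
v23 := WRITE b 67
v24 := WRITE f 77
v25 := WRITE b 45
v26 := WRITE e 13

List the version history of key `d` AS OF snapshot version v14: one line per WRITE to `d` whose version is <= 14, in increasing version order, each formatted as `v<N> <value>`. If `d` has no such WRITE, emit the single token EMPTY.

Scan writes for key=d with version <= 14:
  v1 WRITE e 13 -> skip
  v2 WRITE d 69 -> keep
  v3 WRITE b 22 -> skip
  v4 WRITE e 42 -> skip
  v5 WRITE e 41 -> skip
  v6 WRITE a 17 -> skip
  v7 WRITE d 29 -> keep
  v8 WRITE e 56 -> skip
  v9 WRITE a 33 -> skip
  v10 WRITE e 49 -> skip
  v11 WRITE e 59 -> skip
  v12 WRITE c 4 -> skip
  v13 WRITE a 0 -> skip
  v14 WRITE d 44 -> keep
  v15 WRITE f 2 -> skip
  v16 WRITE c 24 -> skip
  v17 WRITE a 9 -> skip
  v18 WRITE c 59 -> skip
  v19 WRITE d 60 -> drop (> snap)
  v20 WRITE f 3 -> skip
  v21 WRITE f 48 -> skip
  v22 WRITE e 27 -> skip
  v23 WRITE b 67 -> skip
  v24 WRITE f 77 -> skip
  v25 WRITE b 45 -> skip
  v26 WRITE e 13 -> skip
Collected: [(2, 69), (7, 29), (14, 44)]

Answer: v2 69
v7 29
v14 44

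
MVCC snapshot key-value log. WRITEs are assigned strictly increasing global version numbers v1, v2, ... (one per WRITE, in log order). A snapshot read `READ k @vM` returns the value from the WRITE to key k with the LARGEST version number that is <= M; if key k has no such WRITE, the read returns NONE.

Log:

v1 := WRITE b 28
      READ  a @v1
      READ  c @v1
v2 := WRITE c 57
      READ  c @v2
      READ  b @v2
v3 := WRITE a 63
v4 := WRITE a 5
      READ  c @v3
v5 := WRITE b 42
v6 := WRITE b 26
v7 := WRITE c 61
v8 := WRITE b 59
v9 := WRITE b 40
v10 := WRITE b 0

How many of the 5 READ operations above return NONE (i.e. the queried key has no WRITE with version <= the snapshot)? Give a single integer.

Answer: 2

Derivation:
v1: WRITE b=28  (b history now [(1, 28)])
READ a @v1: history=[] -> no version <= 1 -> NONE
READ c @v1: history=[] -> no version <= 1 -> NONE
v2: WRITE c=57  (c history now [(2, 57)])
READ c @v2: history=[(2, 57)] -> pick v2 -> 57
READ b @v2: history=[(1, 28)] -> pick v1 -> 28
v3: WRITE a=63  (a history now [(3, 63)])
v4: WRITE a=5  (a history now [(3, 63), (4, 5)])
READ c @v3: history=[(2, 57)] -> pick v2 -> 57
v5: WRITE b=42  (b history now [(1, 28), (5, 42)])
v6: WRITE b=26  (b history now [(1, 28), (5, 42), (6, 26)])
v7: WRITE c=61  (c history now [(2, 57), (7, 61)])
v8: WRITE b=59  (b history now [(1, 28), (5, 42), (6, 26), (8, 59)])
v9: WRITE b=40  (b history now [(1, 28), (5, 42), (6, 26), (8, 59), (9, 40)])
v10: WRITE b=0  (b history now [(1, 28), (5, 42), (6, 26), (8, 59), (9, 40), (10, 0)])
Read results in order: ['NONE', 'NONE', '57', '28', '57']
NONE count = 2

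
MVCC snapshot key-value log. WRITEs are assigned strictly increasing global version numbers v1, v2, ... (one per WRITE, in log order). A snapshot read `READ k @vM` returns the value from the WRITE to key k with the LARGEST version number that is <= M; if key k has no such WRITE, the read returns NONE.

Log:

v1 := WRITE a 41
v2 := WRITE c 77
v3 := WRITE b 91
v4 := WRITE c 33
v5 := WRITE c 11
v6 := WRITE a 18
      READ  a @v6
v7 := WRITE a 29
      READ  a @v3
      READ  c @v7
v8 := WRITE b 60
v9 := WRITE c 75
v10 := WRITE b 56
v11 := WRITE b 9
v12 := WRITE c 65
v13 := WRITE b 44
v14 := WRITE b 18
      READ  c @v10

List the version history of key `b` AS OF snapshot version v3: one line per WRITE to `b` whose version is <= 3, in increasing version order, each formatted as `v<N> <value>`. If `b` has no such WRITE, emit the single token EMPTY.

Scan writes for key=b with version <= 3:
  v1 WRITE a 41 -> skip
  v2 WRITE c 77 -> skip
  v3 WRITE b 91 -> keep
  v4 WRITE c 33 -> skip
  v5 WRITE c 11 -> skip
  v6 WRITE a 18 -> skip
  v7 WRITE a 29 -> skip
  v8 WRITE b 60 -> drop (> snap)
  v9 WRITE c 75 -> skip
  v10 WRITE b 56 -> drop (> snap)
  v11 WRITE b 9 -> drop (> snap)
  v12 WRITE c 65 -> skip
  v13 WRITE b 44 -> drop (> snap)
  v14 WRITE b 18 -> drop (> snap)
Collected: [(3, 91)]

Answer: v3 91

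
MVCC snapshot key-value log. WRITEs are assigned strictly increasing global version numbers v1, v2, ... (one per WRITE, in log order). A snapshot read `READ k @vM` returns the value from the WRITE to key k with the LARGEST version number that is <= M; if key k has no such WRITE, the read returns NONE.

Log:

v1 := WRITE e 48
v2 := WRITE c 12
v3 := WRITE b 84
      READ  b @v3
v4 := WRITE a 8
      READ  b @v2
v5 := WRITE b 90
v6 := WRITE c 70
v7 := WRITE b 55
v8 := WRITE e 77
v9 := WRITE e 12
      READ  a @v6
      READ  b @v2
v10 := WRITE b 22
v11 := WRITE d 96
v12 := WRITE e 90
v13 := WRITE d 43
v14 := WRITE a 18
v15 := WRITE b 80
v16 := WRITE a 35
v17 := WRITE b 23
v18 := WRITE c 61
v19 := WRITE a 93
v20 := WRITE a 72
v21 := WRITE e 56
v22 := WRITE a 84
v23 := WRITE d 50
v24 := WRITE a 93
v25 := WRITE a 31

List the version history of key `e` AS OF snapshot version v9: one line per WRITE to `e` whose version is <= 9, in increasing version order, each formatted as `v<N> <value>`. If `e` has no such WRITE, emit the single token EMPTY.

Answer: v1 48
v8 77
v9 12

Derivation:
Scan writes for key=e with version <= 9:
  v1 WRITE e 48 -> keep
  v2 WRITE c 12 -> skip
  v3 WRITE b 84 -> skip
  v4 WRITE a 8 -> skip
  v5 WRITE b 90 -> skip
  v6 WRITE c 70 -> skip
  v7 WRITE b 55 -> skip
  v8 WRITE e 77 -> keep
  v9 WRITE e 12 -> keep
  v10 WRITE b 22 -> skip
  v11 WRITE d 96 -> skip
  v12 WRITE e 90 -> drop (> snap)
  v13 WRITE d 43 -> skip
  v14 WRITE a 18 -> skip
  v15 WRITE b 80 -> skip
  v16 WRITE a 35 -> skip
  v17 WRITE b 23 -> skip
  v18 WRITE c 61 -> skip
  v19 WRITE a 93 -> skip
  v20 WRITE a 72 -> skip
  v21 WRITE e 56 -> drop (> snap)
  v22 WRITE a 84 -> skip
  v23 WRITE d 50 -> skip
  v24 WRITE a 93 -> skip
  v25 WRITE a 31 -> skip
Collected: [(1, 48), (8, 77), (9, 12)]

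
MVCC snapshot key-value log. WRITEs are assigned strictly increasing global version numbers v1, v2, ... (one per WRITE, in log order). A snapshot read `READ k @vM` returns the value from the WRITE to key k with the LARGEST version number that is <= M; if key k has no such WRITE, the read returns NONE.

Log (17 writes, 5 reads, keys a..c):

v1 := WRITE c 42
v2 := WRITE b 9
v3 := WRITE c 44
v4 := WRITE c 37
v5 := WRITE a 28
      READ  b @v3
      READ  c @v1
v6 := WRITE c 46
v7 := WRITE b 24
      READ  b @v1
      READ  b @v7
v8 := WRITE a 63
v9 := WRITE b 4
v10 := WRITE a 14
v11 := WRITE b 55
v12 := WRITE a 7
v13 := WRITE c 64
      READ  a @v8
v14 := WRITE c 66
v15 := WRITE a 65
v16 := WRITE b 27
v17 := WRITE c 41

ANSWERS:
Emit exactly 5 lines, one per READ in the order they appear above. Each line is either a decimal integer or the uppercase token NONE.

v1: WRITE c=42  (c history now [(1, 42)])
v2: WRITE b=9  (b history now [(2, 9)])
v3: WRITE c=44  (c history now [(1, 42), (3, 44)])
v4: WRITE c=37  (c history now [(1, 42), (3, 44), (4, 37)])
v5: WRITE a=28  (a history now [(5, 28)])
READ b @v3: history=[(2, 9)] -> pick v2 -> 9
READ c @v1: history=[(1, 42), (3, 44), (4, 37)] -> pick v1 -> 42
v6: WRITE c=46  (c history now [(1, 42), (3, 44), (4, 37), (6, 46)])
v7: WRITE b=24  (b history now [(2, 9), (7, 24)])
READ b @v1: history=[(2, 9), (7, 24)] -> no version <= 1 -> NONE
READ b @v7: history=[(2, 9), (7, 24)] -> pick v7 -> 24
v8: WRITE a=63  (a history now [(5, 28), (8, 63)])
v9: WRITE b=4  (b history now [(2, 9), (7, 24), (9, 4)])
v10: WRITE a=14  (a history now [(5, 28), (8, 63), (10, 14)])
v11: WRITE b=55  (b history now [(2, 9), (7, 24), (9, 4), (11, 55)])
v12: WRITE a=7  (a history now [(5, 28), (8, 63), (10, 14), (12, 7)])
v13: WRITE c=64  (c history now [(1, 42), (3, 44), (4, 37), (6, 46), (13, 64)])
READ a @v8: history=[(5, 28), (8, 63), (10, 14), (12, 7)] -> pick v8 -> 63
v14: WRITE c=66  (c history now [(1, 42), (3, 44), (4, 37), (6, 46), (13, 64), (14, 66)])
v15: WRITE a=65  (a history now [(5, 28), (8, 63), (10, 14), (12, 7), (15, 65)])
v16: WRITE b=27  (b history now [(2, 9), (7, 24), (9, 4), (11, 55), (16, 27)])
v17: WRITE c=41  (c history now [(1, 42), (3, 44), (4, 37), (6, 46), (13, 64), (14, 66), (17, 41)])

Answer: 9
42
NONE
24
63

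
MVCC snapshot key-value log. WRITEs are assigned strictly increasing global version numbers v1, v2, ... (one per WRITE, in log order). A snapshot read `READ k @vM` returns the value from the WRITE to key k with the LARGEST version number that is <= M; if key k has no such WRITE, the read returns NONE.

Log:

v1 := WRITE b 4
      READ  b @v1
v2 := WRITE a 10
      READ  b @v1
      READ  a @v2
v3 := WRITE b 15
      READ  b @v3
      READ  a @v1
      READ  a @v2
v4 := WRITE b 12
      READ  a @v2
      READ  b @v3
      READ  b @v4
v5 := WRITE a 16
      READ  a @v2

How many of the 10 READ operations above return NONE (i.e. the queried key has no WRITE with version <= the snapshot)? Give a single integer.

Answer: 1

Derivation:
v1: WRITE b=4  (b history now [(1, 4)])
READ b @v1: history=[(1, 4)] -> pick v1 -> 4
v2: WRITE a=10  (a history now [(2, 10)])
READ b @v1: history=[(1, 4)] -> pick v1 -> 4
READ a @v2: history=[(2, 10)] -> pick v2 -> 10
v3: WRITE b=15  (b history now [(1, 4), (3, 15)])
READ b @v3: history=[(1, 4), (3, 15)] -> pick v3 -> 15
READ a @v1: history=[(2, 10)] -> no version <= 1 -> NONE
READ a @v2: history=[(2, 10)] -> pick v2 -> 10
v4: WRITE b=12  (b history now [(1, 4), (3, 15), (4, 12)])
READ a @v2: history=[(2, 10)] -> pick v2 -> 10
READ b @v3: history=[(1, 4), (3, 15), (4, 12)] -> pick v3 -> 15
READ b @v4: history=[(1, 4), (3, 15), (4, 12)] -> pick v4 -> 12
v5: WRITE a=16  (a history now [(2, 10), (5, 16)])
READ a @v2: history=[(2, 10), (5, 16)] -> pick v2 -> 10
Read results in order: ['4', '4', '10', '15', 'NONE', '10', '10', '15', '12', '10']
NONE count = 1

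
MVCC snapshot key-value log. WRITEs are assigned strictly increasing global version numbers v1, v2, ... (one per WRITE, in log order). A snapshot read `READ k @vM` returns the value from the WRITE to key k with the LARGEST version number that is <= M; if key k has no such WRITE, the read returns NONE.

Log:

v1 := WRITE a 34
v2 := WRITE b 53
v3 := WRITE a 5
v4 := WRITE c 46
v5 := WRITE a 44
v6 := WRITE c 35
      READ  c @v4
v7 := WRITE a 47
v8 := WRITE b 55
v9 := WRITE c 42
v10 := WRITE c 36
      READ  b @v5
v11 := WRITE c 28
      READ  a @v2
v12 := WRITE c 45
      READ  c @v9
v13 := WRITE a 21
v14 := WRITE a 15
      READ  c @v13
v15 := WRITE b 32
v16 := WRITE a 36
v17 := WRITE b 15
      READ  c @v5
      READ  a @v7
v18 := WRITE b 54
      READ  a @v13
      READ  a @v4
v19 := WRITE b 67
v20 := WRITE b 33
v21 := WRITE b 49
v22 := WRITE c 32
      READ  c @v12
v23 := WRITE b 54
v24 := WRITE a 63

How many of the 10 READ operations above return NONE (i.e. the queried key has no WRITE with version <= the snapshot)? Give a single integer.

Answer: 0

Derivation:
v1: WRITE a=34  (a history now [(1, 34)])
v2: WRITE b=53  (b history now [(2, 53)])
v3: WRITE a=5  (a history now [(1, 34), (3, 5)])
v4: WRITE c=46  (c history now [(4, 46)])
v5: WRITE a=44  (a history now [(1, 34), (3, 5), (5, 44)])
v6: WRITE c=35  (c history now [(4, 46), (6, 35)])
READ c @v4: history=[(4, 46), (6, 35)] -> pick v4 -> 46
v7: WRITE a=47  (a history now [(1, 34), (3, 5), (5, 44), (7, 47)])
v8: WRITE b=55  (b history now [(2, 53), (8, 55)])
v9: WRITE c=42  (c history now [(4, 46), (6, 35), (9, 42)])
v10: WRITE c=36  (c history now [(4, 46), (6, 35), (9, 42), (10, 36)])
READ b @v5: history=[(2, 53), (8, 55)] -> pick v2 -> 53
v11: WRITE c=28  (c history now [(4, 46), (6, 35), (9, 42), (10, 36), (11, 28)])
READ a @v2: history=[(1, 34), (3, 5), (5, 44), (7, 47)] -> pick v1 -> 34
v12: WRITE c=45  (c history now [(4, 46), (6, 35), (9, 42), (10, 36), (11, 28), (12, 45)])
READ c @v9: history=[(4, 46), (6, 35), (9, 42), (10, 36), (11, 28), (12, 45)] -> pick v9 -> 42
v13: WRITE a=21  (a history now [(1, 34), (3, 5), (5, 44), (7, 47), (13, 21)])
v14: WRITE a=15  (a history now [(1, 34), (3, 5), (5, 44), (7, 47), (13, 21), (14, 15)])
READ c @v13: history=[(4, 46), (6, 35), (9, 42), (10, 36), (11, 28), (12, 45)] -> pick v12 -> 45
v15: WRITE b=32  (b history now [(2, 53), (8, 55), (15, 32)])
v16: WRITE a=36  (a history now [(1, 34), (3, 5), (5, 44), (7, 47), (13, 21), (14, 15), (16, 36)])
v17: WRITE b=15  (b history now [(2, 53), (8, 55), (15, 32), (17, 15)])
READ c @v5: history=[(4, 46), (6, 35), (9, 42), (10, 36), (11, 28), (12, 45)] -> pick v4 -> 46
READ a @v7: history=[(1, 34), (3, 5), (5, 44), (7, 47), (13, 21), (14, 15), (16, 36)] -> pick v7 -> 47
v18: WRITE b=54  (b history now [(2, 53), (8, 55), (15, 32), (17, 15), (18, 54)])
READ a @v13: history=[(1, 34), (3, 5), (5, 44), (7, 47), (13, 21), (14, 15), (16, 36)] -> pick v13 -> 21
READ a @v4: history=[(1, 34), (3, 5), (5, 44), (7, 47), (13, 21), (14, 15), (16, 36)] -> pick v3 -> 5
v19: WRITE b=67  (b history now [(2, 53), (8, 55), (15, 32), (17, 15), (18, 54), (19, 67)])
v20: WRITE b=33  (b history now [(2, 53), (8, 55), (15, 32), (17, 15), (18, 54), (19, 67), (20, 33)])
v21: WRITE b=49  (b history now [(2, 53), (8, 55), (15, 32), (17, 15), (18, 54), (19, 67), (20, 33), (21, 49)])
v22: WRITE c=32  (c history now [(4, 46), (6, 35), (9, 42), (10, 36), (11, 28), (12, 45), (22, 32)])
READ c @v12: history=[(4, 46), (6, 35), (9, 42), (10, 36), (11, 28), (12, 45), (22, 32)] -> pick v12 -> 45
v23: WRITE b=54  (b history now [(2, 53), (8, 55), (15, 32), (17, 15), (18, 54), (19, 67), (20, 33), (21, 49), (23, 54)])
v24: WRITE a=63  (a history now [(1, 34), (3, 5), (5, 44), (7, 47), (13, 21), (14, 15), (16, 36), (24, 63)])
Read results in order: ['46', '53', '34', '42', '45', '46', '47', '21', '5', '45']
NONE count = 0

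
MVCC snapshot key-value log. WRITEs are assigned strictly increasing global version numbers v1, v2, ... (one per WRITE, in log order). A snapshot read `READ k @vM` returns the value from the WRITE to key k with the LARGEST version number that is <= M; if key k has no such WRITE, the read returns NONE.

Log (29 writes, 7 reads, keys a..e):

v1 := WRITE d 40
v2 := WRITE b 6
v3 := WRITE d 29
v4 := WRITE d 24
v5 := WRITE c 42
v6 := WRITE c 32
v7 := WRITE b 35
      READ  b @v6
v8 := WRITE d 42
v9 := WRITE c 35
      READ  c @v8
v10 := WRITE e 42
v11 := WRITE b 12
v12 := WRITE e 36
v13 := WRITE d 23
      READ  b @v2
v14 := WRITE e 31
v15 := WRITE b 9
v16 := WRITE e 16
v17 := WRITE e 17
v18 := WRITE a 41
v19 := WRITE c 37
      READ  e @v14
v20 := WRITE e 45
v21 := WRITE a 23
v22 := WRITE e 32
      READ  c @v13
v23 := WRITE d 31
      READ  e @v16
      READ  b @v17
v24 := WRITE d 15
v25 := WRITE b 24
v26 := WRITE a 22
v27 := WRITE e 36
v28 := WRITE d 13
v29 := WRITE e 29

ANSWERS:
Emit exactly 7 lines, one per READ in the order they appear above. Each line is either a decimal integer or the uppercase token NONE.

Answer: 6
32
6
31
35
16
9

Derivation:
v1: WRITE d=40  (d history now [(1, 40)])
v2: WRITE b=6  (b history now [(2, 6)])
v3: WRITE d=29  (d history now [(1, 40), (3, 29)])
v4: WRITE d=24  (d history now [(1, 40), (3, 29), (4, 24)])
v5: WRITE c=42  (c history now [(5, 42)])
v6: WRITE c=32  (c history now [(5, 42), (6, 32)])
v7: WRITE b=35  (b history now [(2, 6), (7, 35)])
READ b @v6: history=[(2, 6), (7, 35)] -> pick v2 -> 6
v8: WRITE d=42  (d history now [(1, 40), (3, 29), (4, 24), (8, 42)])
v9: WRITE c=35  (c history now [(5, 42), (6, 32), (9, 35)])
READ c @v8: history=[(5, 42), (6, 32), (9, 35)] -> pick v6 -> 32
v10: WRITE e=42  (e history now [(10, 42)])
v11: WRITE b=12  (b history now [(2, 6), (7, 35), (11, 12)])
v12: WRITE e=36  (e history now [(10, 42), (12, 36)])
v13: WRITE d=23  (d history now [(1, 40), (3, 29), (4, 24), (8, 42), (13, 23)])
READ b @v2: history=[(2, 6), (7, 35), (11, 12)] -> pick v2 -> 6
v14: WRITE e=31  (e history now [(10, 42), (12, 36), (14, 31)])
v15: WRITE b=9  (b history now [(2, 6), (7, 35), (11, 12), (15, 9)])
v16: WRITE e=16  (e history now [(10, 42), (12, 36), (14, 31), (16, 16)])
v17: WRITE e=17  (e history now [(10, 42), (12, 36), (14, 31), (16, 16), (17, 17)])
v18: WRITE a=41  (a history now [(18, 41)])
v19: WRITE c=37  (c history now [(5, 42), (6, 32), (9, 35), (19, 37)])
READ e @v14: history=[(10, 42), (12, 36), (14, 31), (16, 16), (17, 17)] -> pick v14 -> 31
v20: WRITE e=45  (e history now [(10, 42), (12, 36), (14, 31), (16, 16), (17, 17), (20, 45)])
v21: WRITE a=23  (a history now [(18, 41), (21, 23)])
v22: WRITE e=32  (e history now [(10, 42), (12, 36), (14, 31), (16, 16), (17, 17), (20, 45), (22, 32)])
READ c @v13: history=[(5, 42), (6, 32), (9, 35), (19, 37)] -> pick v9 -> 35
v23: WRITE d=31  (d history now [(1, 40), (3, 29), (4, 24), (8, 42), (13, 23), (23, 31)])
READ e @v16: history=[(10, 42), (12, 36), (14, 31), (16, 16), (17, 17), (20, 45), (22, 32)] -> pick v16 -> 16
READ b @v17: history=[(2, 6), (7, 35), (11, 12), (15, 9)] -> pick v15 -> 9
v24: WRITE d=15  (d history now [(1, 40), (3, 29), (4, 24), (8, 42), (13, 23), (23, 31), (24, 15)])
v25: WRITE b=24  (b history now [(2, 6), (7, 35), (11, 12), (15, 9), (25, 24)])
v26: WRITE a=22  (a history now [(18, 41), (21, 23), (26, 22)])
v27: WRITE e=36  (e history now [(10, 42), (12, 36), (14, 31), (16, 16), (17, 17), (20, 45), (22, 32), (27, 36)])
v28: WRITE d=13  (d history now [(1, 40), (3, 29), (4, 24), (8, 42), (13, 23), (23, 31), (24, 15), (28, 13)])
v29: WRITE e=29  (e history now [(10, 42), (12, 36), (14, 31), (16, 16), (17, 17), (20, 45), (22, 32), (27, 36), (29, 29)])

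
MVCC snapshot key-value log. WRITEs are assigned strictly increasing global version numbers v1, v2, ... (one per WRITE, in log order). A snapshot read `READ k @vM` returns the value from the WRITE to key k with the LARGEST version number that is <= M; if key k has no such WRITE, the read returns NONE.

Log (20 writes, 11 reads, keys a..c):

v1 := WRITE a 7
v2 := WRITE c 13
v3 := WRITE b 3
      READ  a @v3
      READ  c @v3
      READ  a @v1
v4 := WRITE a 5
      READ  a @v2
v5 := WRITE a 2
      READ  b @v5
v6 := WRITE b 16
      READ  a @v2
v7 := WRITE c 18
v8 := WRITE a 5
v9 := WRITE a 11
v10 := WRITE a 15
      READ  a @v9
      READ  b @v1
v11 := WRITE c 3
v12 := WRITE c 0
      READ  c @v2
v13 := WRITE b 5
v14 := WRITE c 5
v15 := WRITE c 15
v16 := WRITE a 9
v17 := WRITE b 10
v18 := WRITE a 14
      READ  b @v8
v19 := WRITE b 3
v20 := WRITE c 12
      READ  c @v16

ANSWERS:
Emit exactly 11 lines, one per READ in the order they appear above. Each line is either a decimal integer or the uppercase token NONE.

v1: WRITE a=7  (a history now [(1, 7)])
v2: WRITE c=13  (c history now [(2, 13)])
v3: WRITE b=3  (b history now [(3, 3)])
READ a @v3: history=[(1, 7)] -> pick v1 -> 7
READ c @v3: history=[(2, 13)] -> pick v2 -> 13
READ a @v1: history=[(1, 7)] -> pick v1 -> 7
v4: WRITE a=5  (a history now [(1, 7), (4, 5)])
READ a @v2: history=[(1, 7), (4, 5)] -> pick v1 -> 7
v5: WRITE a=2  (a history now [(1, 7), (4, 5), (5, 2)])
READ b @v5: history=[(3, 3)] -> pick v3 -> 3
v6: WRITE b=16  (b history now [(3, 3), (6, 16)])
READ a @v2: history=[(1, 7), (4, 5), (5, 2)] -> pick v1 -> 7
v7: WRITE c=18  (c history now [(2, 13), (7, 18)])
v8: WRITE a=5  (a history now [(1, 7), (4, 5), (5, 2), (8, 5)])
v9: WRITE a=11  (a history now [(1, 7), (4, 5), (5, 2), (8, 5), (9, 11)])
v10: WRITE a=15  (a history now [(1, 7), (4, 5), (5, 2), (8, 5), (9, 11), (10, 15)])
READ a @v9: history=[(1, 7), (4, 5), (5, 2), (8, 5), (9, 11), (10, 15)] -> pick v9 -> 11
READ b @v1: history=[(3, 3), (6, 16)] -> no version <= 1 -> NONE
v11: WRITE c=3  (c history now [(2, 13), (7, 18), (11, 3)])
v12: WRITE c=0  (c history now [(2, 13), (7, 18), (11, 3), (12, 0)])
READ c @v2: history=[(2, 13), (7, 18), (11, 3), (12, 0)] -> pick v2 -> 13
v13: WRITE b=5  (b history now [(3, 3), (6, 16), (13, 5)])
v14: WRITE c=5  (c history now [(2, 13), (7, 18), (11, 3), (12, 0), (14, 5)])
v15: WRITE c=15  (c history now [(2, 13), (7, 18), (11, 3), (12, 0), (14, 5), (15, 15)])
v16: WRITE a=9  (a history now [(1, 7), (4, 5), (5, 2), (8, 5), (9, 11), (10, 15), (16, 9)])
v17: WRITE b=10  (b history now [(3, 3), (6, 16), (13, 5), (17, 10)])
v18: WRITE a=14  (a history now [(1, 7), (4, 5), (5, 2), (8, 5), (9, 11), (10, 15), (16, 9), (18, 14)])
READ b @v8: history=[(3, 3), (6, 16), (13, 5), (17, 10)] -> pick v6 -> 16
v19: WRITE b=3  (b history now [(3, 3), (6, 16), (13, 5), (17, 10), (19, 3)])
v20: WRITE c=12  (c history now [(2, 13), (7, 18), (11, 3), (12, 0), (14, 5), (15, 15), (20, 12)])
READ c @v16: history=[(2, 13), (7, 18), (11, 3), (12, 0), (14, 5), (15, 15), (20, 12)] -> pick v15 -> 15

Answer: 7
13
7
7
3
7
11
NONE
13
16
15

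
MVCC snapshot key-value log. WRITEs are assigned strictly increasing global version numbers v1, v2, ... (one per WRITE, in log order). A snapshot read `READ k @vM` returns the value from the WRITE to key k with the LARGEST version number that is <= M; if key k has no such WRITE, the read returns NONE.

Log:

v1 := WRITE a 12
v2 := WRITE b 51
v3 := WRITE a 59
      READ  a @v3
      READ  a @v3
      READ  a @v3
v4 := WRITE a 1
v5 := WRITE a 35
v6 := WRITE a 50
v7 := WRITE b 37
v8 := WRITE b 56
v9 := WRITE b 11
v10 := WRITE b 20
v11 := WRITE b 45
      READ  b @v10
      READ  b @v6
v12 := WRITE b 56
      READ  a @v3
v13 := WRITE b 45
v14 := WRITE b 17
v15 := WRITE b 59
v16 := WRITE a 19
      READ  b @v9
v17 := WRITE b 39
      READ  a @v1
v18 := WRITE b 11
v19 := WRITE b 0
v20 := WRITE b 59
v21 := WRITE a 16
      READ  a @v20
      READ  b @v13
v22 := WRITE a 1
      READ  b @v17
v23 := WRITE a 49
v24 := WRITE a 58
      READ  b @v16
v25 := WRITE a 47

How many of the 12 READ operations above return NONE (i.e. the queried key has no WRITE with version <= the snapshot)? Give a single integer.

v1: WRITE a=12  (a history now [(1, 12)])
v2: WRITE b=51  (b history now [(2, 51)])
v3: WRITE a=59  (a history now [(1, 12), (3, 59)])
READ a @v3: history=[(1, 12), (3, 59)] -> pick v3 -> 59
READ a @v3: history=[(1, 12), (3, 59)] -> pick v3 -> 59
READ a @v3: history=[(1, 12), (3, 59)] -> pick v3 -> 59
v4: WRITE a=1  (a history now [(1, 12), (3, 59), (4, 1)])
v5: WRITE a=35  (a history now [(1, 12), (3, 59), (4, 1), (5, 35)])
v6: WRITE a=50  (a history now [(1, 12), (3, 59), (4, 1), (5, 35), (6, 50)])
v7: WRITE b=37  (b history now [(2, 51), (7, 37)])
v8: WRITE b=56  (b history now [(2, 51), (7, 37), (8, 56)])
v9: WRITE b=11  (b history now [(2, 51), (7, 37), (8, 56), (9, 11)])
v10: WRITE b=20  (b history now [(2, 51), (7, 37), (8, 56), (9, 11), (10, 20)])
v11: WRITE b=45  (b history now [(2, 51), (7, 37), (8, 56), (9, 11), (10, 20), (11, 45)])
READ b @v10: history=[(2, 51), (7, 37), (8, 56), (9, 11), (10, 20), (11, 45)] -> pick v10 -> 20
READ b @v6: history=[(2, 51), (7, 37), (8, 56), (9, 11), (10, 20), (11, 45)] -> pick v2 -> 51
v12: WRITE b=56  (b history now [(2, 51), (7, 37), (8, 56), (9, 11), (10, 20), (11, 45), (12, 56)])
READ a @v3: history=[(1, 12), (3, 59), (4, 1), (5, 35), (6, 50)] -> pick v3 -> 59
v13: WRITE b=45  (b history now [(2, 51), (7, 37), (8, 56), (9, 11), (10, 20), (11, 45), (12, 56), (13, 45)])
v14: WRITE b=17  (b history now [(2, 51), (7, 37), (8, 56), (9, 11), (10, 20), (11, 45), (12, 56), (13, 45), (14, 17)])
v15: WRITE b=59  (b history now [(2, 51), (7, 37), (8, 56), (9, 11), (10, 20), (11, 45), (12, 56), (13, 45), (14, 17), (15, 59)])
v16: WRITE a=19  (a history now [(1, 12), (3, 59), (4, 1), (5, 35), (6, 50), (16, 19)])
READ b @v9: history=[(2, 51), (7, 37), (8, 56), (9, 11), (10, 20), (11, 45), (12, 56), (13, 45), (14, 17), (15, 59)] -> pick v9 -> 11
v17: WRITE b=39  (b history now [(2, 51), (7, 37), (8, 56), (9, 11), (10, 20), (11, 45), (12, 56), (13, 45), (14, 17), (15, 59), (17, 39)])
READ a @v1: history=[(1, 12), (3, 59), (4, 1), (5, 35), (6, 50), (16, 19)] -> pick v1 -> 12
v18: WRITE b=11  (b history now [(2, 51), (7, 37), (8, 56), (9, 11), (10, 20), (11, 45), (12, 56), (13, 45), (14, 17), (15, 59), (17, 39), (18, 11)])
v19: WRITE b=0  (b history now [(2, 51), (7, 37), (8, 56), (9, 11), (10, 20), (11, 45), (12, 56), (13, 45), (14, 17), (15, 59), (17, 39), (18, 11), (19, 0)])
v20: WRITE b=59  (b history now [(2, 51), (7, 37), (8, 56), (9, 11), (10, 20), (11, 45), (12, 56), (13, 45), (14, 17), (15, 59), (17, 39), (18, 11), (19, 0), (20, 59)])
v21: WRITE a=16  (a history now [(1, 12), (3, 59), (4, 1), (5, 35), (6, 50), (16, 19), (21, 16)])
READ a @v20: history=[(1, 12), (3, 59), (4, 1), (5, 35), (6, 50), (16, 19), (21, 16)] -> pick v16 -> 19
READ b @v13: history=[(2, 51), (7, 37), (8, 56), (9, 11), (10, 20), (11, 45), (12, 56), (13, 45), (14, 17), (15, 59), (17, 39), (18, 11), (19, 0), (20, 59)] -> pick v13 -> 45
v22: WRITE a=1  (a history now [(1, 12), (3, 59), (4, 1), (5, 35), (6, 50), (16, 19), (21, 16), (22, 1)])
READ b @v17: history=[(2, 51), (7, 37), (8, 56), (9, 11), (10, 20), (11, 45), (12, 56), (13, 45), (14, 17), (15, 59), (17, 39), (18, 11), (19, 0), (20, 59)] -> pick v17 -> 39
v23: WRITE a=49  (a history now [(1, 12), (3, 59), (4, 1), (5, 35), (6, 50), (16, 19), (21, 16), (22, 1), (23, 49)])
v24: WRITE a=58  (a history now [(1, 12), (3, 59), (4, 1), (5, 35), (6, 50), (16, 19), (21, 16), (22, 1), (23, 49), (24, 58)])
READ b @v16: history=[(2, 51), (7, 37), (8, 56), (9, 11), (10, 20), (11, 45), (12, 56), (13, 45), (14, 17), (15, 59), (17, 39), (18, 11), (19, 0), (20, 59)] -> pick v15 -> 59
v25: WRITE a=47  (a history now [(1, 12), (3, 59), (4, 1), (5, 35), (6, 50), (16, 19), (21, 16), (22, 1), (23, 49), (24, 58), (25, 47)])
Read results in order: ['59', '59', '59', '20', '51', '59', '11', '12', '19', '45', '39', '59']
NONE count = 0

Answer: 0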